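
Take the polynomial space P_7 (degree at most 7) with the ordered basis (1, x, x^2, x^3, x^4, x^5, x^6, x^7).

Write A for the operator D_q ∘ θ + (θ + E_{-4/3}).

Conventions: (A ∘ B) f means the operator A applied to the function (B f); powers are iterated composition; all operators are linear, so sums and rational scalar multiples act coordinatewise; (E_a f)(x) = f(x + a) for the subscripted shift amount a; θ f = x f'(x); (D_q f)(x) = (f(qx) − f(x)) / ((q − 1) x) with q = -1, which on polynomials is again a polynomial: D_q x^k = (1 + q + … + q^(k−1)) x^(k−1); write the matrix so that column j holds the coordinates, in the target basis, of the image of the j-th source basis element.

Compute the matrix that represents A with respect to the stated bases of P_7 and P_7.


the matrix is [[1, -1/3, 16/9, -64/27, 256/81, -1024/243, 4096/729, -16384/2187]; [0, 2, -8/3, 16/3, -256/27, 1280/81, -2048/81, 28672/729]; [0, 0, 3, -1, 32/3, -640/27, 1280/27, -7168/81]; [0, 0, 0, 4, -16/3, 160/9, -1280/27, 8960/81]; [0, 0, 0, 0, 5, -5/3, 80/3, -2240/27]; [0, 0, 0, 0, 0, 6, -8, 112/3]; [0, 0, 0, 0, 0, 0, 7, -7/3]; [0, 0, 0, 0, 0, 0, 0, 8]] (rows listed top to bottom)

image of 1: 1
image of x: 2x - 1/3
image of x^2: 3x^2 - (8/3)x + 16/9
image of x^3: 4x^3 - x^2 + (16/3)x - 64/27
image of x^4: 5x^4 - (16/3)x^3 + (32/3)x^2 - (256/27)x + 256/81
image of x^5: 6x^5 - (5/3)x^4 + (160/9)x^3 - (640/27)x^2 + (1280/81)x - 1024/243
image of x^6: 7x^6 - 8x^5 + (80/3)x^4 - (1280/27)x^3 + (1280/27)x^2 - (2048/81)x + 4096/729
image of x^7: 8x^7 - (7/3)x^6 + (112/3)x^5 - (2240/27)x^4 + (8960/81)x^3 - (7168/81)x^2 + (28672/729)x - 16384/2187
each image's coordinates form column j of the matrix


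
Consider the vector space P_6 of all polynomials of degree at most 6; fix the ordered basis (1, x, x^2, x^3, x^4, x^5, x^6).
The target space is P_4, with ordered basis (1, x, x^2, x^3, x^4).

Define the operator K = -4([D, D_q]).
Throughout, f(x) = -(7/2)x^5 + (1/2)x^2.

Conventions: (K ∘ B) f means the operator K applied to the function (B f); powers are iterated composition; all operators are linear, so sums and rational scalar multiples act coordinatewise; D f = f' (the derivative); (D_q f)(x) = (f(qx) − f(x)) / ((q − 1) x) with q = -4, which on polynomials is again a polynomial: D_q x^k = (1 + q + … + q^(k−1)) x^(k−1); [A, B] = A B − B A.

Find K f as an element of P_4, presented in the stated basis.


D_q f = -(1435/2)x^4 - (3/2)x
D D_q f = -2870x^3 - 3/2
D f = -(35/2)x^4 + x
D_q D f = (1785/2)x^3 + 1
[D, D_q] f = -(7525/2)x^3 - 5/2
(-4([D, D_q])) f = 15050x^3 + 10

the image equals g(x) = 15050x^3 + 10


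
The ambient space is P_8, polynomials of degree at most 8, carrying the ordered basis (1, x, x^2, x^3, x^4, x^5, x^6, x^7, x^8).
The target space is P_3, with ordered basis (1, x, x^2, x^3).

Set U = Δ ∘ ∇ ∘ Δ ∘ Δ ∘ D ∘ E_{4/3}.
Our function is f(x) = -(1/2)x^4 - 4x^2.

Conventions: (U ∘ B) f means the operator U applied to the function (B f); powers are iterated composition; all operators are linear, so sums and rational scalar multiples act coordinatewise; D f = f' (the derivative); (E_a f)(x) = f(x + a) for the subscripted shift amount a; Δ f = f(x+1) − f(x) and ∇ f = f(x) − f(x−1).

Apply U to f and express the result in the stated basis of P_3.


E_{4/3} f = -(1/2)x^4 - (8/3)x^3 - (28/3)x^2 - (416/27)x - 704/81
D E_{4/3} f = -2x^3 - 8x^2 - (56/3)x - 416/27
Δ (D ∘ E_{4/3}) f = -6x^2 - 22x - 86/3
Δ Δ (D ∘ E_{4/3}) f = -12x - 28
∇ Δ Δ (D ∘ E_{4/3}) f = -12
Δ ∇ Δ Δ (D ∘ E_{4/3}) f = 0

the result is g(x) = 0


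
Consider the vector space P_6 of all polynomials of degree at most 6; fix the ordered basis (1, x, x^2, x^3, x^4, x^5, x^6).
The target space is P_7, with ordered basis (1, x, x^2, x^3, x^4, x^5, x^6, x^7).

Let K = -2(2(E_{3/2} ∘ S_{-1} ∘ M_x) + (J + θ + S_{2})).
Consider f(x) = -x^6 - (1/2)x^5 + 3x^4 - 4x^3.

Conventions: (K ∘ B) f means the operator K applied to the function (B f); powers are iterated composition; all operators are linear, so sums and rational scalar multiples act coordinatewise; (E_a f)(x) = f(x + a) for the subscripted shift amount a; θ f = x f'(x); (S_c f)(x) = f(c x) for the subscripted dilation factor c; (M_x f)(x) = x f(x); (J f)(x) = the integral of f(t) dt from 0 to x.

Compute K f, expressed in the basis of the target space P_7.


the image equals g(x) = -(26/7)x^7 + (601/6)x^6 - (616/5)x^5 - 417x^4 - (479/4)x^3 + 135x^2 + (4671/16)x + 2025/16

M_x f = -x^7 - (1/2)x^6 + 3x^5 - 4x^4
S_{-1} M_x f = x^7 - (1/2)x^6 - 3x^5 - 4x^4
E_{3/2} S_{-1} M_x f = x^7 + 10x^6 + (159/4)x^5 + (299/4)x^4 + (831/16)x^3 - (135/4)x^2 - (4671/64)x - 2025/64
(2(E_{3/2} ∘ S_{-1} ∘ M_x)) f = 2x^7 + 20x^6 + (159/2)x^5 + (299/2)x^4 + (831/8)x^3 - (135/2)x^2 - (4671/32)x - 2025/32
J f = -(1/7)x^7 - (1/12)x^6 + (3/5)x^5 - x^4
θ f = -6x^6 - (5/2)x^5 + 12x^4 - 12x^3
S_{2} f = -64x^6 - 16x^5 + 48x^4 - 32x^3
(J + θ + S_{2}) f = -(1/7)x^7 - (841/12)x^6 - (179/10)x^5 + 59x^4 - 44x^3
(2(E_{3/2} ∘ S_{-1} ∘ M_x) + (J + θ + S_{2})) f = (13/7)x^7 - (601/12)x^6 + (308/5)x^5 + (417/2)x^4 + (479/8)x^3 - (135/2)x^2 - (4671/32)x - 2025/32
(-2(2(E_{3/2} ∘ S_{-1} ∘ M_x) + (J + θ + S_{2}))) f = -(26/7)x^7 + (601/6)x^6 - (616/5)x^5 - 417x^4 - (479/4)x^3 + 135x^2 + (4671/16)x + 2025/16


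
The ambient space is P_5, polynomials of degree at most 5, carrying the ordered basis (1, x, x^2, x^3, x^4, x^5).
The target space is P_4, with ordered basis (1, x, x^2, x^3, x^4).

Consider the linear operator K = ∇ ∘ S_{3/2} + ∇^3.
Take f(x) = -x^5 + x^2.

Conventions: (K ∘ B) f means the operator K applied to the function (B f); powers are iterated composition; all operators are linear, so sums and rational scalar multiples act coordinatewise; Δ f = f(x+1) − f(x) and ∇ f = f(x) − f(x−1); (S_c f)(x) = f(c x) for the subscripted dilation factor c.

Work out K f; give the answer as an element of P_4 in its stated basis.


g(x) = -(1215/32)x^4 + (1215/16)x^3 - (2175/16)x^2 + (7119/32)x - 5115/32

S_{3/2} f = -(243/32)x^5 + (9/4)x^2
∇ S_{3/2} f = -(1215/32)x^4 + (1215/16)x^3 - (1215/16)x^2 + (1359/32)x - 315/32
∇ f = -5x^4 + 10x^3 - 10x^2 + 7x - 2
∇ ∇ f = -20x^3 + 60x^2 - 70x + 32
∇ ∇ ∇ f = -60x^2 + 180x - 150
(∇ ∘ S_{3/2} + ∇^3) f = -(1215/32)x^4 + (1215/16)x^3 - (2175/16)x^2 + (7119/32)x - 5115/32


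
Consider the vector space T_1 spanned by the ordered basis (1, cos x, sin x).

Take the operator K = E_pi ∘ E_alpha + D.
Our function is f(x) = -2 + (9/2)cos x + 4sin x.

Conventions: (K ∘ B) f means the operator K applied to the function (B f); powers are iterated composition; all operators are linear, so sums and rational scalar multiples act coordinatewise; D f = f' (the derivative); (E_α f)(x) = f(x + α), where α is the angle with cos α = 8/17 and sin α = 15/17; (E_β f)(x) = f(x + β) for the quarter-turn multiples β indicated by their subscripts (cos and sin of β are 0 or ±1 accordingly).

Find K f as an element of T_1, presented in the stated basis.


E_alpha f = -2 + (96/17)cos x - (71/34)sin x
E_pi E_alpha f = -2 - (96/17)cos x + (71/34)sin x
D f = 4cos x - (9/2)sin x
(E_pi ∘ E_alpha + D) f = -2 - (28/17)cos x - (41/17)sin x

g(x) = -2 - (28/17)cos x - (41/17)sin x


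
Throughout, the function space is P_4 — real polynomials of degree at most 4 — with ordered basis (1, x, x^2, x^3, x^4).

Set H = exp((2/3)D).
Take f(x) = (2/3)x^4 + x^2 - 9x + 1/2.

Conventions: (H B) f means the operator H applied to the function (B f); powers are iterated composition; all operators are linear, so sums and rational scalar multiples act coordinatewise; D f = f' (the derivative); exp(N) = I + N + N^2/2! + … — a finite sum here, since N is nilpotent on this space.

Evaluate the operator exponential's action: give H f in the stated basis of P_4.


order-1 term: (16/9)x^3 + (4/3)x - 6
order-2 term: (16/9)x^2 + 4/9
order-3 term: (64/81)x
order-4 term: 32/243
the series for exp((2/3)D) f terminates at order 4
exp((2/3)D) f = (2/3)x^4 + (16/9)x^3 + (25/9)x^2 - (557/81)x - 2393/486

the result is g(x) = (2/3)x^4 + (16/9)x^3 + (25/9)x^2 - (557/81)x - 2393/486


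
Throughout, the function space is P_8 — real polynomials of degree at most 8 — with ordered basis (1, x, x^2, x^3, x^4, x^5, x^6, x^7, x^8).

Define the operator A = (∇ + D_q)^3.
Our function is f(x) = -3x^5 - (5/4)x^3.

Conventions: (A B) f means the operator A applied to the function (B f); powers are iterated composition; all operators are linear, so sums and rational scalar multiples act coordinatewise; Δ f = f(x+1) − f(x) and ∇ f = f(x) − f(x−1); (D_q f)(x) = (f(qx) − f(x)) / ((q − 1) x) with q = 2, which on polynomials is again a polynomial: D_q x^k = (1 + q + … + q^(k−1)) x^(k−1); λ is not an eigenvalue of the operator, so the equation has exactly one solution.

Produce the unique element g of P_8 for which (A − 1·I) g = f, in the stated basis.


the result is g(x) = 3x^5 + (5/4)x^3 + 20520x^2 - 10896x + 4469

write g with unknown coordinates in the stated basis and equate coefficients in (A − 1·I) g = f
solving from the highest basis element down gives g = 3x^5 + (5/4)x^3 + 20520x^2 - 10896x + 4469
check: A g = 20520x^2 - 10896x + 4469
so A g − 1·g = -3x^5 - (5/4)x^3 = f ✓


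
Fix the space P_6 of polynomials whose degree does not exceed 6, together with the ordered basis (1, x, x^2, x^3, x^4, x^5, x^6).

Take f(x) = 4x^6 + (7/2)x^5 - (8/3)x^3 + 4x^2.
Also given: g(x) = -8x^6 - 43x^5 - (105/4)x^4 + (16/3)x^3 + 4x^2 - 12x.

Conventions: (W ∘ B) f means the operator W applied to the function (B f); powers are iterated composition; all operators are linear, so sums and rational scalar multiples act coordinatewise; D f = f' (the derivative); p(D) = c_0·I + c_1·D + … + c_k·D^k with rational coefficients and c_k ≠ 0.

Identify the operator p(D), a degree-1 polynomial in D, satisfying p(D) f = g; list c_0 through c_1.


D^0 f = 4x^6 + (7/2)x^5 - (8/3)x^3 + 4x^2
D^1 f = 24x^5 + (35/2)x^4 - 8x^2 + 8x
matching coefficients of g against c_0 f + c_1 Df + … from the top degree down determines the c_i
solution: c_0 = -2, c_1 = -3/2

p(D) = -2·I − (3/2)·D, i.e. c_0 = -2, c_1 = -3/2


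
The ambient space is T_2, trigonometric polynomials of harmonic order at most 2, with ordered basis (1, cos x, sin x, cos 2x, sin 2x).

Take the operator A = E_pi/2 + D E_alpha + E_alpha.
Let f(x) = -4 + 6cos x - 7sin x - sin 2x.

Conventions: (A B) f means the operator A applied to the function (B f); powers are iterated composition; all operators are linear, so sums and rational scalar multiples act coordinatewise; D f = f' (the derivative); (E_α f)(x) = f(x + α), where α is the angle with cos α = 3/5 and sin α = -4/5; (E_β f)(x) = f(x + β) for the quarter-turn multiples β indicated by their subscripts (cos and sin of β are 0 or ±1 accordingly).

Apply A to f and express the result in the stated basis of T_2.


the result is g(x) = -8 + (14/5)cos x - (73/5)sin x + (38/25)cos 2x - (16/25)sin 2x

E_pi/2 f = -4 - 7cos x - 6sin x + sin 2x
E_alpha f = -4 + (46/5)cos x + (3/5)sin x + (24/25)cos 2x + (7/25)sin 2x
D E_alpha f = (3/5)cos x - (46/5)sin x + (14/25)cos 2x - (48/25)sin 2x
E_alpha f = -4 + (46/5)cos x + (3/5)sin x + (24/25)cos 2x + (7/25)sin 2x
(E_pi/2 + D E_alpha + E_alpha) f = -8 + (14/5)cos x - (73/5)sin x + (38/25)cos 2x - (16/25)sin 2x


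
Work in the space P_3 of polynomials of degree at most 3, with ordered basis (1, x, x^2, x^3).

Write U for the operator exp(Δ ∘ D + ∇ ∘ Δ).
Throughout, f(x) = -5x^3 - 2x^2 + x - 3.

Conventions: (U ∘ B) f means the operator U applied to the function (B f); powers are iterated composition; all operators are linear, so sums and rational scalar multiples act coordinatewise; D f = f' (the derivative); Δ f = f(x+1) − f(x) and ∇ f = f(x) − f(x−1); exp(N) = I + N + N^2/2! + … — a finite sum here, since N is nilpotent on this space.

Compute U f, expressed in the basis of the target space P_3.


order-1 term: -60x - 23
the series for exp(Δ ∘ D + ∇ ∘ Δ) f terminates at order 1
exp(Δ ∘ D + ∇ ∘ Δ) f = -5x^3 - 2x^2 - 59x - 26

g(x) = -5x^3 - 2x^2 - 59x - 26


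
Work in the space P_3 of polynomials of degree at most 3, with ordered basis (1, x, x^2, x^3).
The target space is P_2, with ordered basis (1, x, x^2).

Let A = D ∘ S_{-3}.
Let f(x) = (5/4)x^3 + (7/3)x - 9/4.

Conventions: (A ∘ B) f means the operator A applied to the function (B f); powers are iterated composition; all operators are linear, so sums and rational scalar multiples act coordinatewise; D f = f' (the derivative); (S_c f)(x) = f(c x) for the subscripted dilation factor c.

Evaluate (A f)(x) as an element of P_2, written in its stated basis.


S_{-3} f = -(135/4)x^3 - 7x - 9/4
D S_{-3} f = -(405/4)x^2 - 7

the image equals g(x) = -(405/4)x^2 - 7


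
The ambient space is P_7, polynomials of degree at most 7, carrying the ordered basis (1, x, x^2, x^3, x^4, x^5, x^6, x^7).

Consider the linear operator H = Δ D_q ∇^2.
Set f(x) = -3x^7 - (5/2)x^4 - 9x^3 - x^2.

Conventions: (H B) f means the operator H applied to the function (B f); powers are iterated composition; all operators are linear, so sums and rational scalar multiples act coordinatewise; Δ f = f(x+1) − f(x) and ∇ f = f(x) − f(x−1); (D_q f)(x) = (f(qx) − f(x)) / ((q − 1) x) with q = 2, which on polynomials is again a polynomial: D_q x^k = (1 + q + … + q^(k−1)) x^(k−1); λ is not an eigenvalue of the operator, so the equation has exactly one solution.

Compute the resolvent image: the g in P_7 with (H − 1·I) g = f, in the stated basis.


the result is g(x) = 3x^7 + (5/2)x^4 + 15633x^3 - 4913x^2 + 7854x - 834

write g with unknown coordinates in the stated basis and equate coefficients in (H − 1·I) g = f
solving from the highest basis element down gives g = 3x^7 + (5/2)x^4 + 15633x^3 - 4913x^2 + 7854x - 834
check: H g = 15624x^3 - 4914x^2 + 7854x - 834
so H g − 1·g = -3x^7 - (5/2)x^4 - 9x^3 - x^2 = f ✓


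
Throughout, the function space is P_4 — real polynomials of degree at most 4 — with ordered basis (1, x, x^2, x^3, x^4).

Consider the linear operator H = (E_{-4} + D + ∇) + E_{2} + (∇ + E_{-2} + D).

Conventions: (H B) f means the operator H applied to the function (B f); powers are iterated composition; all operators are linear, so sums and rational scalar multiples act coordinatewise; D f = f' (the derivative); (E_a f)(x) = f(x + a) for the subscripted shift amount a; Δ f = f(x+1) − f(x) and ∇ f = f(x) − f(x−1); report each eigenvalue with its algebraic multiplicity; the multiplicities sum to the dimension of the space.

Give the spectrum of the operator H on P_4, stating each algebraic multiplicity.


image of 1: 3
image of x: 3x
image of x^2: 3x^2 + 22
image of x^3: 3x^3 + 66x - 62
image of x^4: 3x^4 + 132x^2 - 248x + 286
the matrix is upper triangular; its diagonal is (3, 3, 3, 3, 3)
for a triangular matrix the eigenvalues are the diagonal entries, with algebraic multiplicity their repetition count

λ = 3 (multiplicity 5)


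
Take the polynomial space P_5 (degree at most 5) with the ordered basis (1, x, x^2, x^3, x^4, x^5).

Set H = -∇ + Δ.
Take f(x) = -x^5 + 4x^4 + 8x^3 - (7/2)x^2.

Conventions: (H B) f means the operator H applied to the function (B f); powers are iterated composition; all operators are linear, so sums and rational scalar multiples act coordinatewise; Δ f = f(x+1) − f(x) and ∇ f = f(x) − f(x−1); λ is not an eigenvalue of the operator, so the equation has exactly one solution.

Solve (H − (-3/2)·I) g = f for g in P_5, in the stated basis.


write g with unknown coordinates in the stated basis and equate coefficients in (H − (-3/2)·I) g = f
solving from the highest basis element down gives g = -(2/3)x^5 + (8/3)x^4 + (128/9)x^3 - (71/3)x^2 - (472/9)x + 28
check: H g = -(40/3)x^3 + 32x^2 + (236/3)x - 42
so H g − (-3/2)·g = -x^5 + 4x^4 + 8x^3 - (7/2)x^2 = f ✓

g(x) = -(2/3)x^5 + (8/3)x^4 + (128/9)x^3 - (71/3)x^2 - (472/9)x + 28


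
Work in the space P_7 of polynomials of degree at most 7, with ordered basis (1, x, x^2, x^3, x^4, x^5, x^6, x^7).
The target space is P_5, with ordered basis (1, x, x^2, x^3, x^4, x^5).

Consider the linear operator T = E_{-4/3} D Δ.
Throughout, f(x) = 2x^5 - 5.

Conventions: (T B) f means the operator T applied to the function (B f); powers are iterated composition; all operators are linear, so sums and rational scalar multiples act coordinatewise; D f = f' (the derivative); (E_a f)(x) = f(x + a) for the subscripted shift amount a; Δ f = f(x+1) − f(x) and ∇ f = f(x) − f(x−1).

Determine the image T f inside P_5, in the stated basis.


the image equals g(x) = 40x^3 - 100x^2 + (280/3)x - 850/27

Δ f = 10x^4 + 20x^3 + 20x^2 + 10x + 2
D Δ f = 40x^3 + 60x^2 + 40x + 10
E_{-4/3} D Δ f = 40x^3 - 100x^2 + (280/3)x - 850/27


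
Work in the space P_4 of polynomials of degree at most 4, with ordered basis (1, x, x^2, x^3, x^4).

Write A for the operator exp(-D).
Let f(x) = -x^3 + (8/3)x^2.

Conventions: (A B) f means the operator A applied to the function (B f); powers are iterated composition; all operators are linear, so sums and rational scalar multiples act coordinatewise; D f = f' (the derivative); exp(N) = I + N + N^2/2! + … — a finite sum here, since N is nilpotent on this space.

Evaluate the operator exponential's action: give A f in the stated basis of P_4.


order-1 term: 3x^2 - (16/3)x
order-2 term: -3x + 8/3
order-3 term: 1
the series for exp(-D) f terminates at order 3
exp(-D) f = -x^3 + (17/3)x^2 - (25/3)x + 11/3

the image equals g(x) = -x^3 + (17/3)x^2 - (25/3)x + 11/3


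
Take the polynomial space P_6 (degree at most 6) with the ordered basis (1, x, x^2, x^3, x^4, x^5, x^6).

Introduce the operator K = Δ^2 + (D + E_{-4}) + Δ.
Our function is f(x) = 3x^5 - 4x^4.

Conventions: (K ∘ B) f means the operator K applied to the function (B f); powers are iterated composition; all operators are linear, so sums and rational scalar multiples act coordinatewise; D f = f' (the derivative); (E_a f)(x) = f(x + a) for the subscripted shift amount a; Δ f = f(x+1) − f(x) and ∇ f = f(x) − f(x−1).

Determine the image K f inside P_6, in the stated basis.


Δ f = 15x^4 + 14x^3 + 6x^2 - x - 1
Δ Δ f = 60x^3 + 132x^2 + 114x + 34
D f = 15x^4 - 16x^3
E_{-4} f = 3x^5 - 64x^4 + 544x^3 - 2304x^2 + 4864x - 4096
(D + E_{-4}) f = 3x^5 - 49x^4 + 528x^3 - 2304x^2 + 4864x - 4096
Δ f = 15x^4 + 14x^3 + 6x^2 - x - 1
(Δ^2 + (D + E_{-4}) + Δ) f = 3x^5 - 34x^4 + 602x^3 - 2166x^2 + 4977x - 4063

the result is g(x) = 3x^5 - 34x^4 + 602x^3 - 2166x^2 + 4977x - 4063


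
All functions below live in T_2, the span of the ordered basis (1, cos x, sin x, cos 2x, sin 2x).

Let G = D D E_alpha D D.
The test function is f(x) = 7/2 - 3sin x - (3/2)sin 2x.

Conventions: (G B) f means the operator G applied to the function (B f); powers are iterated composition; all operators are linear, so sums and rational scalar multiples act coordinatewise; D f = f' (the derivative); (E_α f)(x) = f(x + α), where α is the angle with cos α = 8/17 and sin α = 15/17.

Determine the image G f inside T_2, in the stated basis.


D f = -3cos x - 3cos 2x
D D f = 3sin x + 6sin 2x
E_alpha D D f = (45/17)cos x + (24/17)sin x + (1440/289)cos 2x - (966/289)sin 2x
D (E_alpha D D) f = (24/17)cos x - (45/17)sin x - (1932/289)cos 2x - (2880/289)sin 2x
D D (E_alpha D D) f = -(45/17)cos x - (24/17)sin x - (5760/289)cos 2x + (3864/289)sin 2x

the image equals g(x) = -(45/17)cos x - (24/17)sin x - (5760/289)cos 2x + (3864/289)sin 2x


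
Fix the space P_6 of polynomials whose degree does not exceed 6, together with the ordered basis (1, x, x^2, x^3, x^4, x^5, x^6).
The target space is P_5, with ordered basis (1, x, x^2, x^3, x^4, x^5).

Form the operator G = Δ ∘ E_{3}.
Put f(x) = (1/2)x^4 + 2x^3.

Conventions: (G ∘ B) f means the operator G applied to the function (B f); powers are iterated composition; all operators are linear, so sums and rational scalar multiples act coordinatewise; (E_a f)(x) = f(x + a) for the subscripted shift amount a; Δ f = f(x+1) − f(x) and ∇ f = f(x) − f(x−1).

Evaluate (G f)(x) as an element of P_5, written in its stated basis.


the image equals g(x) = 2x^3 + 27x^2 + 116x + 323/2

E_{3} f = (1/2)x^4 + 8x^3 + 45x^2 + 108x + 189/2
Δ E_{3} f = 2x^3 + 27x^2 + 116x + 323/2


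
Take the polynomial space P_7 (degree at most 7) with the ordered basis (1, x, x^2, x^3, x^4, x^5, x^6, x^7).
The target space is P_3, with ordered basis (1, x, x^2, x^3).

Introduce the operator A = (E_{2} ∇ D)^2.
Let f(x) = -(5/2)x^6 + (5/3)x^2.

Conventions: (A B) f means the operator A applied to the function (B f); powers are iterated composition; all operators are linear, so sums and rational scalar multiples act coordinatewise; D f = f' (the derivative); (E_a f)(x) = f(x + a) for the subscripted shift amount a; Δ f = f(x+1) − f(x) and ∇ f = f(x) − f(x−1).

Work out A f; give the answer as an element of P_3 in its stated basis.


D f = -15x^5 + (10/3)x
∇ D f = -75x^4 + 150x^3 - 150x^2 + 75x - 35/3
E_{2} ∇ D f = -75x^4 - 450x^3 - 1050x^2 - 1125x - 1385/3
D (E_{2} ∇ D) f = -300x^3 - 1350x^2 - 2100x - 1125
∇ D (E_{2} ∇ D) f = -900x^2 - 1800x - 1050
E_{2} ∇ D (E_{2} ∇ D) f = -900x^2 - 5400x - 8250

g(x) = -900x^2 - 5400x - 8250


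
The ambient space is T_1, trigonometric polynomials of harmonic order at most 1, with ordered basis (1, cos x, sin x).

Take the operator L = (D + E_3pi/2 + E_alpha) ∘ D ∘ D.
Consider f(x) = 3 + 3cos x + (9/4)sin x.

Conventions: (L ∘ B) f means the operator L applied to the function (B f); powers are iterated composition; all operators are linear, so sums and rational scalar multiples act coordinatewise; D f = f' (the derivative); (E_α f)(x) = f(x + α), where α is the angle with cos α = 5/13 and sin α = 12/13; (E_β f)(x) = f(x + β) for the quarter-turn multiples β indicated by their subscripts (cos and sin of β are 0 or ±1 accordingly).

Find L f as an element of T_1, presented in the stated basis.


g(x) = -(42/13)cos x + (99/52)sin x

D f = (9/4)cos x - 3sin x
D D f = -3cos x - (9/4)sin x
D D D f = -(9/4)cos x + 3sin x
E_3pi/2 D D f = (9/4)cos x - 3sin x
E_alpha D D f = -(42/13)cos x + (99/52)sin x
(D + E_3pi/2 + E_alpha) D D f = -(42/13)cos x + (99/52)sin x


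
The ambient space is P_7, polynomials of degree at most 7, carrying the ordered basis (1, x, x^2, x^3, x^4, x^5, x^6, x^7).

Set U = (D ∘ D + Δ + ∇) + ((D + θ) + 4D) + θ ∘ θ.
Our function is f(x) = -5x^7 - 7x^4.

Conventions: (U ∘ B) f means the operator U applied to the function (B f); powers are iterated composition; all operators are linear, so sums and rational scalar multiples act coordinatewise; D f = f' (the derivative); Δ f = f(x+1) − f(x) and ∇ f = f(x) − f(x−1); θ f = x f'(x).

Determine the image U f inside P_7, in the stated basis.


g(x) = -280x^7 - 245x^6 - 210x^5 - 490x^4 - 196x^3 - 294x^2 - 56x - 10

D f = -35x^6 - 28x^3
D D f = -210x^5 - 84x^2
Δ f = -35x^6 - 105x^5 - 175x^4 - 203x^3 - 147x^2 - 63x - 12
∇ f = -35x^6 + 105x^5 - 175x^4 + 147x^3 - 63x^2 + 7x + 2
(D ∘ D + Δ + ∇) f = -70x^6 - 210x^5 - 350x^4 - 56x^3 - 294x^2 - 56x - 10
D f = -35x^6 - 28x^3
θ f = -35x^7 - 28x^4
(D + θ) f = -35x^7 - 35x^6 - 28x^4 - 28x^3
D f = -35x^6 - 28x^3
(4D) f = -140x^6 - 112x^3
((D + θ) + 4D) f = -35x^7 - 175x^6 - 28x^4 - 140x^3
θ f = -35x^7 - 28x^4
θ θ f = -245x^7 - 112x^4
((D ∘ D + Δ + ∇) + ((D + θ) + 4D) + θ ∘ θ) f = -280x^7 - 245x^6 - 210x^5 - 490x^4 - 196x^3 - 294x^2 - 56x - 10


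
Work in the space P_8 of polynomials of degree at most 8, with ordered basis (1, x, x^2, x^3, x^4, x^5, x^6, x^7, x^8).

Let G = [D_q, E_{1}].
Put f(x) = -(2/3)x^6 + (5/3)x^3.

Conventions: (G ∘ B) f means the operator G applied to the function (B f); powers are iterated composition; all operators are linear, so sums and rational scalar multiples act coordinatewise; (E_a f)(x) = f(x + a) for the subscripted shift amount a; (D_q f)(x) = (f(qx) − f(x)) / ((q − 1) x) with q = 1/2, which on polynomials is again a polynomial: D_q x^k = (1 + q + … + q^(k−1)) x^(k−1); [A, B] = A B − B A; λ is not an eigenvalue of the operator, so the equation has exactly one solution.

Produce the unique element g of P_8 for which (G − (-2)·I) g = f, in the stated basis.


write g with unknown coordinates in the stated basis and equate coefficients in (G − (-2)·I) g = f
solving from the highest basis element down gives g = -(1/3)x^6 + (19/64)x^4 + (215/96)x^3 + (7213/3072)x^2 + (1501/3072)x - 20033/12288
check: G g = -(19/32)x^4 - (45/16)x^3 - (7213/1536)x^2 - (1501/1536)x + 20033/6144
so G g − (-2)·g = -(2/3)x^6 + (5/3)x^3 = f ✓

the image equals g(x) = -(1/3)x^6 + (19/64)x^4 + (215/96)x^3 + (7213/3072)x^2 + (1501/3072)x - 20033/12288


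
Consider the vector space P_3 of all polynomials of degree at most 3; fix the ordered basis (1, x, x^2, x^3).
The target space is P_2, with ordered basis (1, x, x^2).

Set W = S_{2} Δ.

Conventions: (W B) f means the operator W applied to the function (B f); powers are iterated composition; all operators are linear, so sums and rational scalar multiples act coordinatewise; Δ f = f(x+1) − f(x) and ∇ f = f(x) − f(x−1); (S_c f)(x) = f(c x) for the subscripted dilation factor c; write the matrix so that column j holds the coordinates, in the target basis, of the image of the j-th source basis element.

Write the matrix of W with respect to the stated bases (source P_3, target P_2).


the matrix is [[0, 1, 1, 1]; [0, 0, 4, 6]; [0, 0, 0, 12]] (rows listed top to bottom)

image of 1: 0
image of x: 1
image of x^2: 4x + 1
image of x^3: 12x^2 + 6x + 1
each image's coordinates form column j of the matrix


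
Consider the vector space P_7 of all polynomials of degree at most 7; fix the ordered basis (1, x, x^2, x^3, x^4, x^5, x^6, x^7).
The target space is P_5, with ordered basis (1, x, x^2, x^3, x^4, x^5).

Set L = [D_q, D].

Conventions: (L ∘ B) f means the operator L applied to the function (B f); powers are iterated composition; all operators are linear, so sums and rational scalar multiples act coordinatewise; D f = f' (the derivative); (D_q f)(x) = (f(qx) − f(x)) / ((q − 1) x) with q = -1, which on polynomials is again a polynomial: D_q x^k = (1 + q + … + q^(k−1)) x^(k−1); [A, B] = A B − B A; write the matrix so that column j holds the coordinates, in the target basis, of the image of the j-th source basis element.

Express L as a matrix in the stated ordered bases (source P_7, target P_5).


the matrix is [[0, 0, 2, 0, 0, 0, 0, 0]; [0, 0, 0, -2, 0, 0, 0, 0]; [0, 0, 0, 0, 4, 0, 0, 0]; [0, 0, 0, 0, 0, -4, 0, 0]; [0, 0, 0, 0, 0, 0, 6, 0]; [0, 0, 0, 0, 0, 0, 0, -6]] (rows listed top to bottom)

image of 1: 0
image of x: 0
image of x^2: 2
image of x^3: -2x
image of x^4: 4x^2
image of x^5: -4x^3
image of x^6: 6x^4
image of x^7: -6x^5
each image's coordinates form column j of the matrix


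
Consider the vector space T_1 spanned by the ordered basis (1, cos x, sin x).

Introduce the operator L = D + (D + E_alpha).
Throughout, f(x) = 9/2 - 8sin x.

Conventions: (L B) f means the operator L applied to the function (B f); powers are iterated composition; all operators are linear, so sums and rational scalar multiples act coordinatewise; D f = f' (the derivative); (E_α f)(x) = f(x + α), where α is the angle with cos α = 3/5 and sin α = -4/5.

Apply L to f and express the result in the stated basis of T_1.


D f = -8cos x
D f = -8cos x
E_alpha f = 9/2 + (32/5)cos x - (24/5)sin x
(D + E_alpha) f = 9/2 - (8/5)cos x - (24/5)sin x
(D + (D + E_alpha)) f = 9/2 - (48/5)cos x - (24/5)sin x

the result is g(x) = 9/2 - (48/5)cos x - (24/5)sin x


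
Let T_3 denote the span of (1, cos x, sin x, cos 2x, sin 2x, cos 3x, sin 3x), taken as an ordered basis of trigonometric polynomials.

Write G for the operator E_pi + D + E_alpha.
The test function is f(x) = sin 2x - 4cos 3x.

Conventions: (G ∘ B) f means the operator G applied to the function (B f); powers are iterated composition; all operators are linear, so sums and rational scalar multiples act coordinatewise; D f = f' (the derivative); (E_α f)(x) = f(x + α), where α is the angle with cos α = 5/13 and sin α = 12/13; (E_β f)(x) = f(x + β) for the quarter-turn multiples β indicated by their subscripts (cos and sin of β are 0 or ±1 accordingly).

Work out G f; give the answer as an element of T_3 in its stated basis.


the image equals g(x) = (458/169)cos 2x + (50/169)sin 2x + (16928/2197)cos 3x + (23052/2197)sin 3x

E_pi f = sin 2x + 4cos 3x
D f = 2cos 2x + 12sin 3x
E_alpha f = (120/169)cos 2x - (119/169)sin 2x + (8140/2197)cos 3x - (3312/2197)sin 3x
(E_pi + D + E_alpha) f = (458/169)cos 2x + (50/169)sin 2x + (16928/2197)cos 3x + (23052/2197)sin 3x


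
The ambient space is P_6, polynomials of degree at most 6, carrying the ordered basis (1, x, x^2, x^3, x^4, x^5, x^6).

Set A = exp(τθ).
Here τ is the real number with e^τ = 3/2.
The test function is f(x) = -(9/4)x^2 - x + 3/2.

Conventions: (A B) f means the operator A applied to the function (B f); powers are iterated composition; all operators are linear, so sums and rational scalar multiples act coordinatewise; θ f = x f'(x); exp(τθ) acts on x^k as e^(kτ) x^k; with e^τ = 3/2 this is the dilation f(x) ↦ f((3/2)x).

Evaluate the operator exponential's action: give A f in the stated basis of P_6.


exp(τθ) x^k = e^(kτ) x^k; with e^τ = 3/2 this sends x^k to (3/2)^k x^k
x ↦ 3/2 x
x^2 ↦ 9/4 x^2
applying this coordinatewise to f: exp(τθ) f = -(81/16)x^2 - (3/2)x + 3/2

g(x) = -(81/16)x^2 - (3/2)x + 3/2


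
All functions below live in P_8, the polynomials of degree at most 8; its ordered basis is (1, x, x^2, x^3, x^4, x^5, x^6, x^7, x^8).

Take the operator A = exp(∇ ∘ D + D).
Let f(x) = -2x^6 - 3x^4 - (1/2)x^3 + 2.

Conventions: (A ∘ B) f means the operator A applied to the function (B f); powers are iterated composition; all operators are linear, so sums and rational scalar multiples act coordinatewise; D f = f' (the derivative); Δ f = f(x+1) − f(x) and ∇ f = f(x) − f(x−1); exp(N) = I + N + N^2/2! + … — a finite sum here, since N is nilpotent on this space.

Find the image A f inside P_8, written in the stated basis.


order-1 term: -12x^5 - 60x^4 + 108x^3 - (315/2)x^2 + 93x - 45/2
order-2 term: -30x^4 - 240x^3 - 18x^2 + (813/2)x - 363
order-3 term: -40x^3 - 360x^2 - 372x + 647/2
order-4 term: -30x^2 - 240x - 243
order-5 term: -12x - 60
order-6 term: -2
the series for exp(∇ ∘ D + D) f terminates at order 6
exp(∇ ∘ D + D) f = -2x^6 - 12x^5 - 93x^4 - (345/2)x^3 - (1131/2)x^2 - (249/2)x - 365

g(x) = -2x^6 - 12x^5 - 93x^4 - (345/2)x^3 - (1131/2)x^2 - (249/2)x - 365


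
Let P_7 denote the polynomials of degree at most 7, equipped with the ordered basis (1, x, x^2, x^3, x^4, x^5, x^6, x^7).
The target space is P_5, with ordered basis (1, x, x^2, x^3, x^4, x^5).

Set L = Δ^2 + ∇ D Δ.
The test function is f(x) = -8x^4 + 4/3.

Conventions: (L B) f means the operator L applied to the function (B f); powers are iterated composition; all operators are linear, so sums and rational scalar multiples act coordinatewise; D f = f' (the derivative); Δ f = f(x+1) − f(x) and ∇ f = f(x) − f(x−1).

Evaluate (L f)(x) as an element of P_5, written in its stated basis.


Δ f = -32x^3 - 48x^2 - 32x - 8
Δ Δ f = -96x^2 - 192x - 112
Δ f = -32x^3 - 48x^2 - 32x - 8
D Δ f = -96x^2 - 96x - 32
∇ D Δ f = -192x
(Δ^2 + ∇ D Δ) f = -96x^2 - 384x - 112

g(x) = -96x^2 - 384x - 112


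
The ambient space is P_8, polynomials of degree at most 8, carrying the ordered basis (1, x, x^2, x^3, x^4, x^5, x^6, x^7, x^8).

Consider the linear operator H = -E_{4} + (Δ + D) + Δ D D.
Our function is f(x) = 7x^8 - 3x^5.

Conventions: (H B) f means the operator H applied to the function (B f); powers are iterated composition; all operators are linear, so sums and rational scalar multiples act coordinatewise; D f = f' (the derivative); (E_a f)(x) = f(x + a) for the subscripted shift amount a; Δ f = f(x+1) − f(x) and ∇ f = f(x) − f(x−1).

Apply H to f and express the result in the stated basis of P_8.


E_{4} f = 7x^8 + 224x^7 + 3136x^6 + 25085x^5 + 125380x^4 + 400928x^3 + 800896x^2 + 913664x + 455680
(-E_{4}) f = -7x^8 - 224x^7 - 3136x^6 - 25085x^5 - 125380x^4 - 400928x^3 - 800896x^2 - 913664x - 455680
Δ f = 56x^7 + 196x^6 + 392x^5 + 475x^4 + 362x^3 + 166x^2 + 41x + 4
D f = 56x^7 - 15x^4
(Δ + D) f = 112x^7 + 196x^6 + 392x^5 + 460x^4 + 362x^3 + 166x^2 + 41x + 4
D f = 56x^7 - 15x^4
D D f = 392x^6 - 60x^3
Δ D D f = 2352x^5 + 5880x^4 + 7840x^3 + 5700x^2 + 2172x + 332
(-E_{4} + (Δ + D) + Δ D D) f = -7x^8 - 112x^7 - 2940x^6 - 22341x^5 - 119040x^4 - 392726x^3 - 795030x^2 - 911451x - 455344

the result is g(x) = -7x^8 - 112x^7 - 2940x^6 - 22341x^5 - 119040x^4 - 392726x^3 - 795030x^2 - 911451x - 455344


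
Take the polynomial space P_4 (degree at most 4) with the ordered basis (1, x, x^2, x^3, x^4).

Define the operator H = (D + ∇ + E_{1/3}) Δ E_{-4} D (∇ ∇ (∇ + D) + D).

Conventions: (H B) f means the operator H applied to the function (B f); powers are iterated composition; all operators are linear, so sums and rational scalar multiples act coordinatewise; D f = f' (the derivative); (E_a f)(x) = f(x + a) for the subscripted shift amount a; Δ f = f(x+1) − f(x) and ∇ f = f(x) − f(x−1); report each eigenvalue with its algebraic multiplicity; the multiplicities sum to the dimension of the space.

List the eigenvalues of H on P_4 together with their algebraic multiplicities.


λ = 0 (multiplicity 5)

image of 1: 0
image of x: 0
image of x^2: 0
image of x^3: 6
image of x^4: 24x - 28
the matrix is upper triangular; its diagonal is (0, 0, 0, 0, 0)
for a triangular matrix the eigenvalues are the diagonal entries, with algebraic multiplicity their repetition count


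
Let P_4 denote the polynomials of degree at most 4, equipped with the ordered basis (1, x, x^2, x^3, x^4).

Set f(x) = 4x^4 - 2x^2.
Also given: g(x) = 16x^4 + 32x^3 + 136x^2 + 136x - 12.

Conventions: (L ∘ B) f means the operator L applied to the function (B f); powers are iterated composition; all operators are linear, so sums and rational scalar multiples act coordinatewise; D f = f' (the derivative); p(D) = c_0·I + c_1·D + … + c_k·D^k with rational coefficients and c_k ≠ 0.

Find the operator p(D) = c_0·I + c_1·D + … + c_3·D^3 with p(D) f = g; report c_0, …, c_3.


c_0 = 4, c_1 = 2, c_2 = 3, c_3 = 3/2

D^0 f = 4x^4 - 2x^2
D^1 f = 16x^3 - 4x
D^2 f = 48x^2 - 4
D^3 f = 96x
matching coefficients of g against c_0 f + c_1 Df + … from the top degree down determines the c_i
solution: c_0 = 4, c_1 = 2, c_2 = 3, c_3 = 3/2


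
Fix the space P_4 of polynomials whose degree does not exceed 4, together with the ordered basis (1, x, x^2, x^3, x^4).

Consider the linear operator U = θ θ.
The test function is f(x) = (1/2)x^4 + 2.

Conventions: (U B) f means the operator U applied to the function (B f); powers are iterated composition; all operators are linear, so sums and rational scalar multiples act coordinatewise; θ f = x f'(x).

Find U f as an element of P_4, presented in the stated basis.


θ f = 2x^4
θ θ f = 8x^4

the image equals g(x) = 8x^4


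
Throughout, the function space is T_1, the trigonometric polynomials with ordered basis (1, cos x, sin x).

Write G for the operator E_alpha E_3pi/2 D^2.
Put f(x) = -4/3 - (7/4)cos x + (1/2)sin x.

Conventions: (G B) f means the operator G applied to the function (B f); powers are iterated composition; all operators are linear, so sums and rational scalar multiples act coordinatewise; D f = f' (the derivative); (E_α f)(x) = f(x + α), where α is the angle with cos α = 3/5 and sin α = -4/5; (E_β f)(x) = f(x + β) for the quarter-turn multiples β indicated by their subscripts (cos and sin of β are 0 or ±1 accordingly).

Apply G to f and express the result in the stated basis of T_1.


the image equals g(x) = -(11/10)cos x + (29/20)sin x

D f = (1/2)cos x + (7/4)sin x
D D f = (7/4)cos x - (1/2)sin x
E_3pi/2 D^2 f = (1/2)cos x + (7/4)sin x
E_alpha (E_3pi/2 D^2) f = -(11/10)cos x + (29/20)sin x


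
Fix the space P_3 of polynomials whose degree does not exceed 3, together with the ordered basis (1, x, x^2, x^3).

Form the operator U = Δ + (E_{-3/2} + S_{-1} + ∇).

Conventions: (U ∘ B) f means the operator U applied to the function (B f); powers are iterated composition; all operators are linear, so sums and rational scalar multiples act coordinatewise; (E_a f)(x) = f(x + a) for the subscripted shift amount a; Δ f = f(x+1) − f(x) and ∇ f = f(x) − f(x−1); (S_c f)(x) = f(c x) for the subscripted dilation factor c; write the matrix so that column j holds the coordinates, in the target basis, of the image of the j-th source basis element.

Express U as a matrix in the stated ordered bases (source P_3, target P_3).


image of 1: 2
image of x: 1/2
image of x^2: 2x^2 + x + 9/4
image of x^3: (3/2)x^2 + (27/4)x - 11/8
each image's coordinates form column j of the matrix

the matrix is [[2, 1/2, 9/4, -11/8]; [0, 0, 1, 27/4]; [0, 0, 2, 3/2]; [0, 0, 0, 0]] (rows listed top to bottom)


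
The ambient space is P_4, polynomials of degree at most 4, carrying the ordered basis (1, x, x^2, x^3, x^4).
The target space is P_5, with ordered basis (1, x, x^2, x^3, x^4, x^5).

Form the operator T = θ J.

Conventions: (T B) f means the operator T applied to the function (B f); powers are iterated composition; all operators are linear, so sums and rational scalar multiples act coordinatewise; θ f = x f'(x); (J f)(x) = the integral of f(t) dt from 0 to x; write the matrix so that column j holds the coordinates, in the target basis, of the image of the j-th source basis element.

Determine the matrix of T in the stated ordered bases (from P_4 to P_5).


the matrix is [[0, 0, 0, 0, 0]; [1, 0, 0, 0, 0]; [0, 1, 0, 0, 0]; [0, 0, 1, 0, 0]; [0, 0, 0, 1, 0]; [0, 0, 0, 0, 1]] (rows listed top to bottom)

image of 1: x
image of x: x^2
image of x^2: x^3
image of x^3: x^4
image of x^4: x^5
each image's coordinates form column j of the matrix


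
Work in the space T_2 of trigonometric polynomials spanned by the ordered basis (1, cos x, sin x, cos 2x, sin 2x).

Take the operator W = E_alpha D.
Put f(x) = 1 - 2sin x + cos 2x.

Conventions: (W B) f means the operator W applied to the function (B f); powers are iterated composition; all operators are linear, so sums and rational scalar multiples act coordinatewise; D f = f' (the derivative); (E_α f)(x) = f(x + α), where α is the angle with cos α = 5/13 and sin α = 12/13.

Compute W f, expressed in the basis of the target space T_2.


D f = -2cos x - 2sin 2x
E_alpha D f = -(10/13)cos x + (24/13)sin x - (240/169)cos 2x + (238/169)sin 2x

the image equals g(x) = -(10/13)cos x + (24/13)sin x - (240/169)cos 2x + (238/169)sin 2x


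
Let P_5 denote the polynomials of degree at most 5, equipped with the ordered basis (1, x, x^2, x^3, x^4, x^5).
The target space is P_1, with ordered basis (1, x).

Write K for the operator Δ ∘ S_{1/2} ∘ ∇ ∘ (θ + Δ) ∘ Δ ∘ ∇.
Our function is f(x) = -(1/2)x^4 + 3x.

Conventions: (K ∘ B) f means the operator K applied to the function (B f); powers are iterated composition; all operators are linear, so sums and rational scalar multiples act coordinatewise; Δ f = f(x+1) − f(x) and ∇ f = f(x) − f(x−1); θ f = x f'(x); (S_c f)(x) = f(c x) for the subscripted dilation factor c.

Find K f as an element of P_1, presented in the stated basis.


g(x) = -12

∇ f = -2x^3 + 3x^2 - 2x + 7/2
Δ ∇ f = -6x^2 - 1
θ (Δ ∘ ∇) f = -12x^2
Δ (Δ ∘ ∇) f = -12x - 6
(θ + Δ) (Δ ∘ ∇) f = -12x^2 - 12x - 6
∇ (θ + Δ) (Δ ∘ ∇) f = -24x
S_{1/2} ∇ (θ + Δ) (Δ ∘ ∇) f = -12x
Δ S_{1/2} ∇ (θ + Δ) (Δ ∘ ∇) f = -12


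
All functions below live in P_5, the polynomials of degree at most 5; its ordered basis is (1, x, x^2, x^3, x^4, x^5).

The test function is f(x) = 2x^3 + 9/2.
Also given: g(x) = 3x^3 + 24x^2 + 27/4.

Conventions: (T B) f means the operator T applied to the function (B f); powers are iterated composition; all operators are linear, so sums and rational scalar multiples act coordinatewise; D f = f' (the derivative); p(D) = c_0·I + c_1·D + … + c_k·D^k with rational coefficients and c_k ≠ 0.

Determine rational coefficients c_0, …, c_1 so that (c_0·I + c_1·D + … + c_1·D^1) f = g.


D^0 f = 2x^3 + 9/2
D^1 f = 6x^2
matching coefficients of g against c_0 f + c_1 Df + … from the top degree down determines the c_i
solution: c_0 = 3/2, c_1 = 4

c_0 = 3/2, c_1 = 4
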